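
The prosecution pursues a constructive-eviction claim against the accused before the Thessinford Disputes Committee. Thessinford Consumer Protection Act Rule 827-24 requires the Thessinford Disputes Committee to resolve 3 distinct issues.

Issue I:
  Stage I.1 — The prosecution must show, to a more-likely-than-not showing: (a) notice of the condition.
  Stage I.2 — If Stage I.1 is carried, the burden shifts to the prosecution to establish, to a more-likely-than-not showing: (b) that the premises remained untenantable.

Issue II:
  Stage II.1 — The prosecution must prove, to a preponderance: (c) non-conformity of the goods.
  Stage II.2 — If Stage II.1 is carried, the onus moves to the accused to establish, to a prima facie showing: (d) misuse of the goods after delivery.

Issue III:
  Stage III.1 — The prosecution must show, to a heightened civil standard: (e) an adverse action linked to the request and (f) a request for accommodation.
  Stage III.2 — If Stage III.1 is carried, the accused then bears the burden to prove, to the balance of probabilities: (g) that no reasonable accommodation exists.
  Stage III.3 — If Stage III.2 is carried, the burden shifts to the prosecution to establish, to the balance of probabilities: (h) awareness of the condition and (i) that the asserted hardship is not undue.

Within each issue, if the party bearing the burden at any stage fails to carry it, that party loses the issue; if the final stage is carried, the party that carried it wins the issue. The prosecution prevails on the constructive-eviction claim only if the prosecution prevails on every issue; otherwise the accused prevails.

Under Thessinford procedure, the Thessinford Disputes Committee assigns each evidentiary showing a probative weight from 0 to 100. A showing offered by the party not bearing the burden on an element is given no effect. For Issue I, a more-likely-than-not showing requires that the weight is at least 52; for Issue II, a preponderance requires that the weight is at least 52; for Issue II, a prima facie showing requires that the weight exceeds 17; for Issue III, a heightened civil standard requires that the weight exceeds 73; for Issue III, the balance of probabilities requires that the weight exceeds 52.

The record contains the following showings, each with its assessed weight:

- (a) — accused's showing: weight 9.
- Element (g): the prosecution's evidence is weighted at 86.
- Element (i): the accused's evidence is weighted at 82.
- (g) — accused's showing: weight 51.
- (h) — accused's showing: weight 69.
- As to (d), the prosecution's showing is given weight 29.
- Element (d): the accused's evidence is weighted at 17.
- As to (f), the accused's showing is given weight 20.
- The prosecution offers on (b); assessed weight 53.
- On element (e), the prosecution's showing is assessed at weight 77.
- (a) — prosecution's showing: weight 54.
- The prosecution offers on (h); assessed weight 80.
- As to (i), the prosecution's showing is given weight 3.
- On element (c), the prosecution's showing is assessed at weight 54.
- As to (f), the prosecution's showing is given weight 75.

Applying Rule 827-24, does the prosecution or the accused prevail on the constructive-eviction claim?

— Issue I —
At Stage I.1 the prosecution must meet a more-likely-than-not showing (weight is at least 52): on (a) the weight is 54 (the accused's 9 is given no effect), which does reach 52, so (a) meets the standard.
  All elements met. The prosecution retains the burden for Stage I.2.
At Stage I.2 the prosecution must meet a more-likely-than-not showing (weight is at least 52): on (b) the weight is 53, which does reach 52, so (b) meets the standard.
  Stage I.2 carried; the final stage is satisfied.
All stages carried — the prosecution prevails on this issue.
— Issue II —
Stage II.1 (prosecution, a preponderance, weight is at least 52): (c) 54 ≥ 52 — meets.
  All elements met. The burden passes to the accused.
Stage II.2 (accused, a prima facie showing, weight exceeds 17): (d) 17 (prosecution's 29 disregarded) ≤ 17 — fails.
  The accused does not carry Stage II.2.
The prosecution prevails on this issue.
— Issue III —
Stage III.1 (prosecution, a heightened civil standard, weight exceeds 73): (e) 77 > 73 — meets; (f) 75 (accused's 20 disregarded) > 73 — meets.
  All elements met. The burden passes to the accused.
Stage III.2 (accused, the balance of probabilities, weight exceeds 52): (g) 51 (prosecution's 86 disregarded) ≤ 52 — fails.
  Stage III.2 not carried; the accused fails its burden.
So the prosecution prevails on this issue.
Per-issue: Issue I → prosecution; Issue II → prosecution; Issue III → prosecution. The prosecution must prevail on every issue; overall, the prosecution prevails.

prosecution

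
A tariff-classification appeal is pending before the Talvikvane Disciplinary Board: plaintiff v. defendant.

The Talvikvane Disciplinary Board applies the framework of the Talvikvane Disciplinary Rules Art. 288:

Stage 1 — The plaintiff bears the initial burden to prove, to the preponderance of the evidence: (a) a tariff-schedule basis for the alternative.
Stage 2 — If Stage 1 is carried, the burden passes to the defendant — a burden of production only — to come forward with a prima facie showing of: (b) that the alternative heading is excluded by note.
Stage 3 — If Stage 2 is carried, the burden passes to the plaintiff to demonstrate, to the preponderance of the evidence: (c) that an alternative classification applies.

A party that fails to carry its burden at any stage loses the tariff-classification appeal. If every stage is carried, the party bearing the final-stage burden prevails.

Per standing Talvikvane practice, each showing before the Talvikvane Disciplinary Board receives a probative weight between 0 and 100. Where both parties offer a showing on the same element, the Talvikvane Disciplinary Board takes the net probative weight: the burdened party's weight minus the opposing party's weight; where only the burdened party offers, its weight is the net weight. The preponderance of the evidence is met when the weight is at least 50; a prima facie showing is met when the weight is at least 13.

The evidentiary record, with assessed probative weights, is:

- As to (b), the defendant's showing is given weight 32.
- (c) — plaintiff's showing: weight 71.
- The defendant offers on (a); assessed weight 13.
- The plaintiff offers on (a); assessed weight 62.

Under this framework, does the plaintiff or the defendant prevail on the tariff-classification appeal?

At Stage 1 the plaintiff must meet the preponderance of the evidence (weight is at least 50): on (a) the weight is 62 less the opposing 13 gives net 49, which does not reach 50, so (a) does not meet the standard.
  Not every element is met, so the plaintiff fails to carry Stage 1.
The defendant prevails.

defendant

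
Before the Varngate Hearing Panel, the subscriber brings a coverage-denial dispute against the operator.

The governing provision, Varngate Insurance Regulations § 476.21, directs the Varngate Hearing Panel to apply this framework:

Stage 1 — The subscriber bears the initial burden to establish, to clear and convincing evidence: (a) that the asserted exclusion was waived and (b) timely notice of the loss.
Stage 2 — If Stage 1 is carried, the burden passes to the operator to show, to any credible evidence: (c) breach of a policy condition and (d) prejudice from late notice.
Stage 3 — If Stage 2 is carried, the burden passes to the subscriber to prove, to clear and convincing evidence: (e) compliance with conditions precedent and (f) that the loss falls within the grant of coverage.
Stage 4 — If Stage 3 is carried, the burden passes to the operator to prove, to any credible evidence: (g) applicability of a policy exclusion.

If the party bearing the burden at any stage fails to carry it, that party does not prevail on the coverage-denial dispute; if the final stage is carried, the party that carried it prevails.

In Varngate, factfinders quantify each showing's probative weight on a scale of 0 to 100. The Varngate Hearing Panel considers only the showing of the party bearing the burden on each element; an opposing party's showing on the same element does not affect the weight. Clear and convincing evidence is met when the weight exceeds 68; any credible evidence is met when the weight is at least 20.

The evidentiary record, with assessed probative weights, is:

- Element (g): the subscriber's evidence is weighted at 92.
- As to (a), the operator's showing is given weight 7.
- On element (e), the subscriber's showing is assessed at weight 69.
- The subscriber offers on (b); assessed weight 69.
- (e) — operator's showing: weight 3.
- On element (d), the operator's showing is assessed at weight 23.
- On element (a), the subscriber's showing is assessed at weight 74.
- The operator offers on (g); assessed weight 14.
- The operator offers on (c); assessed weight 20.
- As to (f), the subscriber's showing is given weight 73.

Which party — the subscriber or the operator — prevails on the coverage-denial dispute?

At Stage 1 the subscriber must meet clear and convincing evidence (weight exceeds 68): on (a) the weight is 74 (the operator's 7 is given no effect), > 68, so (a) meets the standard; on (b) the weight is 69, which does exceed 68, so (b) meets the standard.
  Stage 1 is satisfied; the onus moves to the operator.
At Stage 2 the operator must meet any credible evidence (weight is at least 20): on (c) the weight is 20, which does reach 20, so (c) meets the standard; on (d) the weight is 23, ≥ 20, so (d) meets the standard.
  The operator carries Stage 2; the subscriber now bears the burden.
At Stage 3 the subscriber must meet clear and convincing evidence (weight exceeds 68): on (e) the weight is 69 (the operator's 3 is given no effect), which does exceed 68, so (e) meets the standard; on (f) the weight is 73, > 68, so (f) meets the standard.
  Stage 3 is satisfied; the onus moves to the operator.
At Stage 4 the operator must meet any credible evidence (weight is at least 20): on (g) the weight is 14 (the subscriber's 92 is given no effect), which does not reach 20, so (g) does not meet the standard.
  Not every element is met, so the operator fails to carry Stage 4.
The subscriber prevails.

subscriber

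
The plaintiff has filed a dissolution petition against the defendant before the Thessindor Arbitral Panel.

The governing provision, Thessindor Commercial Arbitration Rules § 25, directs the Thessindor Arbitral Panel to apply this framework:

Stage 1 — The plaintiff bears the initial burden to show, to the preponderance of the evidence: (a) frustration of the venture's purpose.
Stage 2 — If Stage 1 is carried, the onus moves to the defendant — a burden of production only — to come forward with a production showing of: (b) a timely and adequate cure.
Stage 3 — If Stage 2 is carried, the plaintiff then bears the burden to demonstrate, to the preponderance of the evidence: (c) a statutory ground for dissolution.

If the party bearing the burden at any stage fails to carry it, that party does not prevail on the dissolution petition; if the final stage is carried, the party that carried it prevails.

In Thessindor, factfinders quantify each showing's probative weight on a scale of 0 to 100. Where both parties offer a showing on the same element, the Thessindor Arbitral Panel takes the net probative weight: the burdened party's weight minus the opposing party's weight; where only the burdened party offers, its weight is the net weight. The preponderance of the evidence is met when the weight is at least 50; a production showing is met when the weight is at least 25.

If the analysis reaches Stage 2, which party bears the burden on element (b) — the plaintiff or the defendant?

defendant

Stage 2's rule assigns the burden to the defendant (to a production showing).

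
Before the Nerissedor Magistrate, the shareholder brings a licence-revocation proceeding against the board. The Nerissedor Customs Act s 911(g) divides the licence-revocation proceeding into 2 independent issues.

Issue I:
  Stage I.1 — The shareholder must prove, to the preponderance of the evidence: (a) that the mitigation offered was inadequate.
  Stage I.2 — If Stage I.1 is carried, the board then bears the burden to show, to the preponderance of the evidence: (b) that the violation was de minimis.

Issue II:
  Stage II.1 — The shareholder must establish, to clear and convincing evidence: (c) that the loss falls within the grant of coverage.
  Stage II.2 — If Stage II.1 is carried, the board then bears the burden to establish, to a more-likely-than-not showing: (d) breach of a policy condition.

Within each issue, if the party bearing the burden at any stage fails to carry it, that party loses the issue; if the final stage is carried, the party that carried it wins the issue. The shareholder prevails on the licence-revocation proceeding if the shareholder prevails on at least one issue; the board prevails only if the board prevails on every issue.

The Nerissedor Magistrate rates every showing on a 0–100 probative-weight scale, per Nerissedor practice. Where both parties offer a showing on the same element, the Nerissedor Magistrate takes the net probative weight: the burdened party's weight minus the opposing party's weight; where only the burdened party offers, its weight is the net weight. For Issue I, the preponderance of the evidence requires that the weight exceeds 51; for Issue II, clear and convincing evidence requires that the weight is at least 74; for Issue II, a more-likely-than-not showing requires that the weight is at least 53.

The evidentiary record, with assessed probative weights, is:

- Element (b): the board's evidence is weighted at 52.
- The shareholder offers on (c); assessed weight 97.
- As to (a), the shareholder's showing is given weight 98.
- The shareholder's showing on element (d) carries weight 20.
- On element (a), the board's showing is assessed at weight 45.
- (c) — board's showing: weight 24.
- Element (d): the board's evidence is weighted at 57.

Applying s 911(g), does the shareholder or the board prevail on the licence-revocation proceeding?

board

— Issue I —
At Stage I.1 the shareholder must meet the preponderance of the evidence (weight exceeds 51): on (a) the weight is 98 less the opposing 45 gives net 53, which does exceed 51, so (a) meets the standard.
  The shareholder carries Stage I.1; the board now bears the burden.
At Stage I.2 the board must meet the preponderance of the evidence (weight exceeds 51): on (b) the weight is 52, > 51, so (b) meets the standard.
  All elements met at the final stage.
Every stage carried; the board prevails on this issue.
— Issue II —
Stage II.1 — burden on shareholder; standard: clear and convincing evidence (weight is at least 74).
    (c): 97 − 24 = 73 < 74 [not met]
  Not every element is met, so the shareholder fails to carry Stage II.1.
The analysis ends at Stage II.1; the board prevails on this issue.
Per-issue: Issue I → board; Issue II → board. The shareholder must prevail on at least one issue; overall, the board prevails.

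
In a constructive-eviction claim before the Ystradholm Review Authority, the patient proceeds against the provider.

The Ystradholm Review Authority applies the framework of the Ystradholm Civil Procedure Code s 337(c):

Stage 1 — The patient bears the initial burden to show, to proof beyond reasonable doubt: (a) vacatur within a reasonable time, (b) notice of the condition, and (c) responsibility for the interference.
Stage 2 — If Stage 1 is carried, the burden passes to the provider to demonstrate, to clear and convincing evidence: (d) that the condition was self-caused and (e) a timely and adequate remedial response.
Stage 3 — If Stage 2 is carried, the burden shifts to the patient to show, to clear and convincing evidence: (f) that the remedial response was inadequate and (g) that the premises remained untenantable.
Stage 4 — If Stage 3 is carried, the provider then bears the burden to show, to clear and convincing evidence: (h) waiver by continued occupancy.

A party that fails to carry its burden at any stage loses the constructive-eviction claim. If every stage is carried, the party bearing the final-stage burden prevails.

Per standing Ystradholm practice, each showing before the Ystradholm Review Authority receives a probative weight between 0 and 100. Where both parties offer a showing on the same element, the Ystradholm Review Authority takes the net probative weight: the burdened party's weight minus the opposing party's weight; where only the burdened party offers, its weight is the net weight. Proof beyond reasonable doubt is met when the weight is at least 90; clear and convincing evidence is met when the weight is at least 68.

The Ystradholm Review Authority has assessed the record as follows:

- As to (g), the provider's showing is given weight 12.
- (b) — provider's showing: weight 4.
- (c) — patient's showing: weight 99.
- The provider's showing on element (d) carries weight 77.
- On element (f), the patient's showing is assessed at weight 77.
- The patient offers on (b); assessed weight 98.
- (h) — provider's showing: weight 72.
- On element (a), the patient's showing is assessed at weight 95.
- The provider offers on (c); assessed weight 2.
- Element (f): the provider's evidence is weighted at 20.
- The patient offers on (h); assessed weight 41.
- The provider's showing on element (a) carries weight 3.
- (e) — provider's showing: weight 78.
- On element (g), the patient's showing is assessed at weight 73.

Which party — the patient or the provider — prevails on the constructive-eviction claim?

At Stage 1 the patient must meet proof beyond reasonable doubt (weight is at least 90): on (a) the weight is 95 less the opposing 3 gives net 92, ≥ 90, so (a) meets the standard; on (b) the weight is 98 less the opposing 4 gives net 94, which does reach 90, so (b) meets the standard; on (c) the weight is 99 less the opposing 2 gives net 97, ≥ 90, so (c) meets the standard.
  All elements met. The burden passes to the provider.
At Stage 2 the provider must meet clear and convincing evidence (weight is at least 68): on (d) the weight is 77, ≥ 68, so (d) meets the standard; on (e) the weight is 78, which does reach 68, so (e) meets the standard.
  Stage 2 is satisfied; the onus moves to the patient.
At Stage 3 the patient must meet clear and convincing evidence (weight is at least 68): on (f) the weight is 77 less the opposing 20 gives net 57, < 68, so (f) does not meet the standard; on (g) the weight is 73 less the opposing 12 gives net 61, which does not reach 68, so (g) does not meet the standard.
  Not every element is met, so the patient fails to carry Stage 3.
The analysis ends at Stage 3; the provider prevails.

provider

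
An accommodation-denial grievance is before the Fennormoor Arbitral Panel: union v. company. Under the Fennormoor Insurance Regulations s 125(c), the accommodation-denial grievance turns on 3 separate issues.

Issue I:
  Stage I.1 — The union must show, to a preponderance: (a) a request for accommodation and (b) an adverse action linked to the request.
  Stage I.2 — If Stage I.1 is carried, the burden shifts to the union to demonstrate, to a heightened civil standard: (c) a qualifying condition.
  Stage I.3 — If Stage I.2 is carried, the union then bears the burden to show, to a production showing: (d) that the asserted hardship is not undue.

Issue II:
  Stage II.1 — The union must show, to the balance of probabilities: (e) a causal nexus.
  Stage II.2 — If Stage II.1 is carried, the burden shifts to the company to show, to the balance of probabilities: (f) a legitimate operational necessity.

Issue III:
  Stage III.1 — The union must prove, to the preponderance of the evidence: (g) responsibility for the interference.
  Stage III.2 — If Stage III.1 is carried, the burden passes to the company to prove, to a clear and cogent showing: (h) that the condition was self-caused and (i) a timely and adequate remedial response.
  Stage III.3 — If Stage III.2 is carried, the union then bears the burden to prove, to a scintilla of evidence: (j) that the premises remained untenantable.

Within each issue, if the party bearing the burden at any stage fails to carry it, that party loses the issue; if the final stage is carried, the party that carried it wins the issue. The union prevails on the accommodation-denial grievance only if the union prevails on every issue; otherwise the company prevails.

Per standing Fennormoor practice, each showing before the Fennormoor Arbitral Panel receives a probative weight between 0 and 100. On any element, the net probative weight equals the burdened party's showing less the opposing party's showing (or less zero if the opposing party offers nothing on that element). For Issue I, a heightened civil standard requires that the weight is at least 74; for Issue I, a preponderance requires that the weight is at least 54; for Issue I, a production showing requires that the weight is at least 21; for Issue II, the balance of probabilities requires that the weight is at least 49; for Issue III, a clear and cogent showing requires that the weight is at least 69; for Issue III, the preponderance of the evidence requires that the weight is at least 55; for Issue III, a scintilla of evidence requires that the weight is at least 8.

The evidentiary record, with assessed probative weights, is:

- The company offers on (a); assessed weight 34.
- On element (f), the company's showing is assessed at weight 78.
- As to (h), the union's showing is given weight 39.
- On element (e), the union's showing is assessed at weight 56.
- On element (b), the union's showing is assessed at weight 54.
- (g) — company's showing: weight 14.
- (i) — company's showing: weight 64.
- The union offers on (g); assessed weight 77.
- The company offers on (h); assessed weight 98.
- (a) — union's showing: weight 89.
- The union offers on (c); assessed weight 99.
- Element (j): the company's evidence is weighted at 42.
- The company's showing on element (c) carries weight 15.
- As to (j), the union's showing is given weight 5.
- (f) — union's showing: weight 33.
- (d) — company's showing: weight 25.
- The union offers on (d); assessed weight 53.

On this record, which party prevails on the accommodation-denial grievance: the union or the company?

union

— Issue I —
Stage I.1 (union, a preponderance, weight is at least 54): (a) net 89−34=55 ≥ 54 — meets; (b) 54 ≥ 54 — meets.
  All elements met. The union retains the burden for Stage I.2.
Stage I.2 (union, a heightened civil standard, weight is at least 74): (c) net 99−15=84 ≥ 74 — meets.
  Stage I.2 carried; the burden remains with the union.
Stage I.3 (union, a production showing, weight is at least 21): (d) net 53−25=28 ≥ 21 — meets.
  All elements met at the final stage.
Every stage carried; the union prevails on this issue.
— Issue II —
At Stage II.1 the union must meet the balance of probabilities (weight is at least 49): on (e) the weight is 56, which does reach 49, so (e) meets the standard.
  All elements met. The burden passes to the company.
At Stage II.2 the company must meet the balance of probabilities (weight is at least 49): on (f) the weight is 78 less the opposing 33 gives net 45, < 49, so (f) does not meet the standard.
  Not every element is met, so the company fails to carry Stage II.2.
The analysis ends at Stage II.2; the union prevails on this issue.
— Issue III —
At Stage III.1 the union must meet the preponderance of the evidence (weight is at least 55): on (g) the weight is 77 less the opposing 14 gives net 63, ≥ 55, so (g) meets the standard.
  Stage III.1 is satisfied; the onus moves to the company.
At Stage III.2 the company must meet a clear and cogent showing (weight is at least 69): on (h) the weight is 98 less the opposing 39 gives net 59, which does not reach 69, so (h) does not meet the standard; on (i) the weight is 64, which does not reach 69, so (i) does not meet the standard.
  Not every element is met, so the company fails to carry Stage III.2.
So the union prevails on this issue.
Per-issue: Issue I → union; Issue II → union; Issue III → union. The union must prevail on every issue; overall, the union prevails.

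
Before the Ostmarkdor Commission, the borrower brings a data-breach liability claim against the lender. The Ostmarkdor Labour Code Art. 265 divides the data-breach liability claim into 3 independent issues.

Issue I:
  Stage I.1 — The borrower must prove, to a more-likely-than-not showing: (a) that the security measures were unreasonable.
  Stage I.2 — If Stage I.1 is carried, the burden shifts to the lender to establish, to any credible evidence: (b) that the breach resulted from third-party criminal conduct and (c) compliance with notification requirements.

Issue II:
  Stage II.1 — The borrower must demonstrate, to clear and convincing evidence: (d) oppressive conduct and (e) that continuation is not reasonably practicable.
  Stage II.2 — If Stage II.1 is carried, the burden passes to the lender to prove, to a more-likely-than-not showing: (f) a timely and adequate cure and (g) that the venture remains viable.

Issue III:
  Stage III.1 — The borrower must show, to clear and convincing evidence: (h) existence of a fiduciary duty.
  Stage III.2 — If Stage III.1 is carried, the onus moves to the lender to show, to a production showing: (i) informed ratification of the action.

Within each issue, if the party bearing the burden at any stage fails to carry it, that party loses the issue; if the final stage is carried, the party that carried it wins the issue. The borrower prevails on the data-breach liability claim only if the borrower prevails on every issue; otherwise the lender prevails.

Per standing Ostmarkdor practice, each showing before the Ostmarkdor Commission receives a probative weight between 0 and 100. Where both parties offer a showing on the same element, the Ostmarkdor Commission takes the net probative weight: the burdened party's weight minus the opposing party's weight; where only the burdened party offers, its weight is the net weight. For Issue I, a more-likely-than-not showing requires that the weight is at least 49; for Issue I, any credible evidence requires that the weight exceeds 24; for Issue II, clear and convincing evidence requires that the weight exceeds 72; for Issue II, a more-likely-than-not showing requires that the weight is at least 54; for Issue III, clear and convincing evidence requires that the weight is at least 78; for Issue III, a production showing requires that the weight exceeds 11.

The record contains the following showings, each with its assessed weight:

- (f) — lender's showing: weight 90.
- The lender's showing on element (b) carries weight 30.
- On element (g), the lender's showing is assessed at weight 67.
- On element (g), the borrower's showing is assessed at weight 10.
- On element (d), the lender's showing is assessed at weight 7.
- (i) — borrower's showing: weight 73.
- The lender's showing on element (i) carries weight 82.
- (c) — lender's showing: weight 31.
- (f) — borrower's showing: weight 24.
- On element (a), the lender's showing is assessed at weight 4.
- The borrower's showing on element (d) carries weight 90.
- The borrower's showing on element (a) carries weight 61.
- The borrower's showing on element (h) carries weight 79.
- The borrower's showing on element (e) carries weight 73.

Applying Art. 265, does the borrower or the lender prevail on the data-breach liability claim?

lender

— Issue I —
Stage I.1 (borrower, a more-likely-than-not showing, weight is at least 49): (a) net 61−4=57 ≥ 49 — meets.
  Stage I.1 is satisfied; the onus moves to the lender.
Stage I.2 (lender, any credible evidence, weight exceeds 24): (b) 30 > 24 — meets; (c) 31 > 24 — meets.
  All elements met at the final stage.
Every stage carried; the lender prevails on this issue.
— Issue II —
At Stage II.1 the borrower must meet clear and convincing evidence (weight exceeds 72): on (d) the weight is 90 less the opposing 7 gives net 83, which does exceed 72, so (d) meets the standard; on (e) the weight is 73, > 72, so (e) meets the standard.
  All elements met. The burden passes to the lender.
At Stage II.2 the lender must meet a more-likely-than-not showing (weight is at least 54): on (f) the weight is 90 less the opposing 24 gives net 66, ≥ 54, so (f) meets the standard; on (g) the weight is 67 less the opposing 10 gives net 57, ≥ 54, so (g) meets the standard.
  The lender carries the last stage.
With every stage satisfied, the lender prevails on this issue.
— Issue III —
At Stage III.1 the borrower must meet clear and convincing evidence (weight is at least 78): on (h) the weight is 79, which does reach 78, so (h) meets the standard.
  Stage III.1 is satisfied; the onus moves to the lender.
At Stage III.2 the lender must meet a production showing (weight exceeds 11): on (i) the weight is 82 less the opposing 73 gives net 9, ≤ 11, so (i) does not meet the standard.
  Not every element is met, so the lender fails to carry Stage III.2.
The analysis ends at Stage III.2; the borrower prevails on this issue.
Per-issue: Issue I → lender; Issue II → lender; Issue III → borrower. The borrower must prevail on every issue; overall, the lender prevails.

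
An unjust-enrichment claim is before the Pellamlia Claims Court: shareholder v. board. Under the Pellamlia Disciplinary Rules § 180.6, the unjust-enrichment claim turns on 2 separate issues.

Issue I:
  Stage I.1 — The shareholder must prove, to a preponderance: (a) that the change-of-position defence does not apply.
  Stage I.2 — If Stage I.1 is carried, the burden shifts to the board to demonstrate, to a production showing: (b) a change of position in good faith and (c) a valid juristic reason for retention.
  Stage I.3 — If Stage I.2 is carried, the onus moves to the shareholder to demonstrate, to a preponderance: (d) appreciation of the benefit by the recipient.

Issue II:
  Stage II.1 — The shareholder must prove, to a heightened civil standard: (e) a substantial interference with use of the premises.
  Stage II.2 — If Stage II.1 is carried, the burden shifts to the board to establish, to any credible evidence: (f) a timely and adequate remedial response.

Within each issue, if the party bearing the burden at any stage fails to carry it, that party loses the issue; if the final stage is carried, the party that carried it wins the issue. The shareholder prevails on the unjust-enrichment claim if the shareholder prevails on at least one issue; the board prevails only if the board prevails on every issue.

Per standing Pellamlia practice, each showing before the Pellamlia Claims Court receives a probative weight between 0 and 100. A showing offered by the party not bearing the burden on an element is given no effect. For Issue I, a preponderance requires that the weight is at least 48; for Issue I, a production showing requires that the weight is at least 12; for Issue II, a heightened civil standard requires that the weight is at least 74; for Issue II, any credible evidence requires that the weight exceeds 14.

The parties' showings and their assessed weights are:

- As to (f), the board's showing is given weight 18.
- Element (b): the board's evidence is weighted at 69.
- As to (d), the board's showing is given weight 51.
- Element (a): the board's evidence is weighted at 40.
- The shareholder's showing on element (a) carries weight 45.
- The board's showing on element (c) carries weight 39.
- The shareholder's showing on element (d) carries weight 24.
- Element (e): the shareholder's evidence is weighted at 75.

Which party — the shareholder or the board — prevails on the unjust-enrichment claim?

board

— Issue I —
At Stage I.1 the shareholder must meet a preponderance (weight is at least 48): on (a) the weight is 45 (the board's 40 is given no effect), < 48, so (a) does not meet the standard.
  The shareholder does not carry Stage I.1.
The analysis ends at Stage I.1; the board prevails on this issue.
— Issue II —
Stage II.1 (shareholder, a heightened civil standard, weight is at least 74): (e) 75 ≥ 74 — meets.
  The shareholder carries Stage II.1; the board now bears the burden.
Stage II.2 (board, any credible evidence, weight exceeds 14): (f) 18 > 14 — meets.
  All elements met at the final stage.
With every stage satisfied, the board prevails on this issue.
Per-issue: Issue I → board; Issue II → board. The shareholder must prevail on at least one issue; overall, the board prevails.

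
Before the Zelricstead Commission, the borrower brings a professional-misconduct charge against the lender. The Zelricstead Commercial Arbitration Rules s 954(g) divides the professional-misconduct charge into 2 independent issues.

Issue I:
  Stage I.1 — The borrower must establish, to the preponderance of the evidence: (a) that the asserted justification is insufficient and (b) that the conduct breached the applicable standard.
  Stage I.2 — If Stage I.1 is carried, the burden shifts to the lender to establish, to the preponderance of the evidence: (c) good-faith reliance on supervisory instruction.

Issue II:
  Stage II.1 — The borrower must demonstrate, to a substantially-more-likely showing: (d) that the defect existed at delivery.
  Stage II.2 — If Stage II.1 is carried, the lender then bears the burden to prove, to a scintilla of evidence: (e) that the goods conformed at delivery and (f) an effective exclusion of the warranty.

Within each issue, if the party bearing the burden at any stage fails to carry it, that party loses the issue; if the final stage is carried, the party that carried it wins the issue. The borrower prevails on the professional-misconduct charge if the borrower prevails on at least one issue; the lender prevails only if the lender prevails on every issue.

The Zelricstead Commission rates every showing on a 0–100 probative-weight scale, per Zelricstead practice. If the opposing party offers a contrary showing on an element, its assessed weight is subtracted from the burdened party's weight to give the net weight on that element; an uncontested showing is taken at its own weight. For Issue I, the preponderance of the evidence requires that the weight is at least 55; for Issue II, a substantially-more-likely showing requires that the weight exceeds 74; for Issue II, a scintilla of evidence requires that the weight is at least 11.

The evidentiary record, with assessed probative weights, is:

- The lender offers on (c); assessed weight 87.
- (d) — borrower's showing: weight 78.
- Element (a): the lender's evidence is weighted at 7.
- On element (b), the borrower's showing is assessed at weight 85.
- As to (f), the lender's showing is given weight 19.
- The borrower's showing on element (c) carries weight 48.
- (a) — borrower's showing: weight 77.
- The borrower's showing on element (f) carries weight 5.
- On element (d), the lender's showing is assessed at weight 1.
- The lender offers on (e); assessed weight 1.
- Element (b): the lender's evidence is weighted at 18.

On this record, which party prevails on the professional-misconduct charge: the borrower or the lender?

— Issue I —
At Stage I.1 the borrower must meet the preponderance of the evidence (weight is at least 55): on (a) the weight is 77 less the opposing 7 gives net 70, which does reach 55, so (a) meets the standard; on (b) the weight is 85 less the opposing 18 gives net 67, ≥ 55, so (b) meets the standard.
  Stage I.1 carried; the burden shifts to the lender.
At Stage I.2 the lender must meet the preponderance of the evidence (weight is at least 55): on (c) the weight is 87 less the opposing 48 gives net 39, < 55, so (c) does not meet the standard.
  Not every element is met, so the lender fails to carry Stage I.2.
So the borrower prevails on this issue.
— Issue II —
At Stage II.1 the borrower must meet a substantially-more-likely showing (weight exceeds 74): on (d) the weight is 78 less the opposing 1 gives net 77, which does exceed 74, so (d) meets the standard.
  Stage II.1 is satisfied; the onus moves to the lender.
At Stage II.2 the lender must meet a scintilla of evidence (weight is at least 11): on (e) the weight is 1, < 11, so (e) does not meet the standard; on (f) the weight is 19 less the opposing 5 gives net 14, which does reach 11, so (f) meets the standard.
  Not every element is met, so the lender fails to carry Stage II.2.
So the borrower prevails on this issue.
Per-issue: Issue I → borrower; Issue II → borrower. The borrower must prevail on at least one issue; overall, the borrower prevails.

borrower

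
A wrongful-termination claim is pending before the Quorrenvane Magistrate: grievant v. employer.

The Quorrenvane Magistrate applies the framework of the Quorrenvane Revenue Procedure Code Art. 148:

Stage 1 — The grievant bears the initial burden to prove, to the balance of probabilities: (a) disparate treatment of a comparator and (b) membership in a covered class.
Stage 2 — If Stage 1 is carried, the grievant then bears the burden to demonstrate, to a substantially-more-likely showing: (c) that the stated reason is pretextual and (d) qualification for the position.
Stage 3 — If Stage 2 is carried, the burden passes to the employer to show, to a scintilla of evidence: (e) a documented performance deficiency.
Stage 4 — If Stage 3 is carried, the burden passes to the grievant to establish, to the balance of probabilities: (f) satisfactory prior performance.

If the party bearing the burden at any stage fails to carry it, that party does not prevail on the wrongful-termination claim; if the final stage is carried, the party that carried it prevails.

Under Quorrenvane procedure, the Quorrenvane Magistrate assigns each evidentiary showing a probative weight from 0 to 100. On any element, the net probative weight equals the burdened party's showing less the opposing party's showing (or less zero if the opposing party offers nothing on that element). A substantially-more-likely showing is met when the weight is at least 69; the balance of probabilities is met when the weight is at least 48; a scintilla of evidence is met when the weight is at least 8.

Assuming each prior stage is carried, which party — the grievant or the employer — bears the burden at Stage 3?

employer

Stage 3's rule assigns the burden to the employer (to a scintilla of evidence).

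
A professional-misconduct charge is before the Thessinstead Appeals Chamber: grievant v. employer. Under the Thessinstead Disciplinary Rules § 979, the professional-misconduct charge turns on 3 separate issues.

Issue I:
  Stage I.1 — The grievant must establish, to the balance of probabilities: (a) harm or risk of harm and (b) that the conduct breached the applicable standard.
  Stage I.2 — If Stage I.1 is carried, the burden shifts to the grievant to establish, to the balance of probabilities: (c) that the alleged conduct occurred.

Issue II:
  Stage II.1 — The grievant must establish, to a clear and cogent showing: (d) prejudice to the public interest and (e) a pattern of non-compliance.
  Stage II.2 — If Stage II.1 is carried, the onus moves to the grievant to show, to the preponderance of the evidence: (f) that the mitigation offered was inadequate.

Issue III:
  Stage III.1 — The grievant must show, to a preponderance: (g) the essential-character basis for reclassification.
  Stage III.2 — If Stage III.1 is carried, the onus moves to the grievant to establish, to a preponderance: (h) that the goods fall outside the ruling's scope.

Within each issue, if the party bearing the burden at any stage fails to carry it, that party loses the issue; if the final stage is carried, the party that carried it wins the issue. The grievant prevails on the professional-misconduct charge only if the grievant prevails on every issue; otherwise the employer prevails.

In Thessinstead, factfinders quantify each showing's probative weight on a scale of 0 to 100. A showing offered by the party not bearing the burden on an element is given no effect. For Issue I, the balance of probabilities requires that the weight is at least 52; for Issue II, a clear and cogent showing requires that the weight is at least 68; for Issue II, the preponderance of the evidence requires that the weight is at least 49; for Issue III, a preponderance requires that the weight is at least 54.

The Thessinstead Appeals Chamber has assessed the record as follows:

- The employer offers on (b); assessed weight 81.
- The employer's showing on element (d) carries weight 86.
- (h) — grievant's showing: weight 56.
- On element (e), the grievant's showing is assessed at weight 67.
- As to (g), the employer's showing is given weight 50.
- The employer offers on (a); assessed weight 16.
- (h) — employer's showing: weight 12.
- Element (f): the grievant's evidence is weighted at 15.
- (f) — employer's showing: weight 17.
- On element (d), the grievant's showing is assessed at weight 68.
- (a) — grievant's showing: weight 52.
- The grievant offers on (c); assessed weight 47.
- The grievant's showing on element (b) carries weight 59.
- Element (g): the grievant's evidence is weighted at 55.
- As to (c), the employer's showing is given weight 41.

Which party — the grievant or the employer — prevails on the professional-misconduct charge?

employer

— Issue I —
Stage I.1 — burden on grievant; standard: the balance of probabilities (weight is at least 52).
    (a): 52 (employer's 16 disregarded) ≥ 52 [met]
    (b): 59 (employer's 81 disregarded) ≥ 52 [met]
  Stage I.1 is satisfied; the grievant continues to bear the burden.
Stage I.2 — burden on grievant; standard: the balance of probabilities (weight is at least 52).
    (c): 47 (employer's 41 disregarded) < 52 [not met]
  Stage I.2 not carried; the grievant fails its burden.
So the employer prevails on this issue.
— Issue II —
Stage II.1 (grievant, a clear and cogent showing, weight is at least 68): (d) 68 (employer's 86 disregarded) ≥ 68 — meets; (e) 67 < 68 — fails.
  Not every element is met, so the grievant fails to carry Stage II.1.
So the employer prevails on this issue.
— Issue III —
At Stage III.1 the grievant must meet a preponderance (weight is at least 54): on (g) the weight is 55 (the employer's 50 is given no effect), ≥ 54, so (g) meets the standard.
  Stage III.1 carried; the burden remains with the grievant.
At Stage III.2 the grievant must meet a preponderance (weight is at least 54): on (h) the weight is 56 (the employer's 12 is given no effect), ≥ 54, so (h) meets the standard.
  The grievant carries the last stage.
All stages carried — the grievant prevails on this issue.
Per-issue: Issue I → employer; Issue II → employer; Issue III → grievant. The grievant must prevail on every issue; overall, the employer prevails.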